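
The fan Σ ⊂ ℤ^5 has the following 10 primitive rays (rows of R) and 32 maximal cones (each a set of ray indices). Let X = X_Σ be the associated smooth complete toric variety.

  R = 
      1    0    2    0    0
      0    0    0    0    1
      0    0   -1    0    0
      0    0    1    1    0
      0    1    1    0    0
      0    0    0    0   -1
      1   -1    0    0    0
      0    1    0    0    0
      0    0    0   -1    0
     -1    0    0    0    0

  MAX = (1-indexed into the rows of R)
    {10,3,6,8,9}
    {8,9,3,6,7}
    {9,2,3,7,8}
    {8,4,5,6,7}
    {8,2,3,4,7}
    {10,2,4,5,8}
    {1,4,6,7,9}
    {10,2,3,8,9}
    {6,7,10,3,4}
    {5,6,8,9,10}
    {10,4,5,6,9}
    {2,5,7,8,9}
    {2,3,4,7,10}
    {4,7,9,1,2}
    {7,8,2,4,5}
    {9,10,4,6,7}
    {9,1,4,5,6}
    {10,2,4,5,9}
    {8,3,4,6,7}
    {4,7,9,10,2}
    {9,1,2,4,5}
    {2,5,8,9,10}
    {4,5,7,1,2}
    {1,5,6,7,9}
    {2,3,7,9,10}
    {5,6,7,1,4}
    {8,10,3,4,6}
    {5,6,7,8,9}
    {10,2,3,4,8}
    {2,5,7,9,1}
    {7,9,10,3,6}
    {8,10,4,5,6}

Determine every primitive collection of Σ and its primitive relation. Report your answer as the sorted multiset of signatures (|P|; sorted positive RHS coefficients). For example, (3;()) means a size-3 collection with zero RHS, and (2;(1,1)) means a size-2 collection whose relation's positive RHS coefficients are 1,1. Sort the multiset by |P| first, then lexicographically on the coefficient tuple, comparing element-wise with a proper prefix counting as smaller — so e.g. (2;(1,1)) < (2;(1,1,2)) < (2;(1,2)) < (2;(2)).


Minimal non-faces — 10 found among 10 rays, 32 max cones:

  • {2,6}:  v_{2} + v_{6} = 0  so sig = (2;())
  • {3,5}:  v_{3} + v_{5} = v_{8}  so sig = (2;(1))
  • {1,3}:  v_{1} + v_{3} = v_{5} + v_{7}  so sig = (2;(1,1))
  • {1,8}:  v_{1} + v_{8} = 2·v_{5} + v_{7}  so sig = (2;(1,2))
  • {1,10}:  v_{1} + v_{10} = 2·v_{4} + 2·v_{9}  so sig = (2;(2,2))
  • {3,4,9}:  v_{3} + v_{4} + v_{9} = 0  so sig = (3;())
  • {7,8,10}:  v_{7} + v_{8} + v_{10} = 0  so sig = (3;())
  • {4,8,9}:  v_{4} + v_{8} + v_{9} = v_{5}  so sig = (3;(1))
  • {5,7,10}:  v_{5} + v_{7} + v_{10} = v_{4} + v_{9}  so sig = (3;(1,1))
  • {4,5,7,9}:  v_{4} + v_{5} + v_{7} + v_{9} = v_{1}  so sig = (4;(1))

Hence PRS(X_Σ) =
    (2;())
    (2;(1))
    (2;(1,1))
    (2;(1,2))
    (2;(2,2))
    (3;())
    (3;())
    (3;(1))
    (3;(1,1))
    (4;(1))


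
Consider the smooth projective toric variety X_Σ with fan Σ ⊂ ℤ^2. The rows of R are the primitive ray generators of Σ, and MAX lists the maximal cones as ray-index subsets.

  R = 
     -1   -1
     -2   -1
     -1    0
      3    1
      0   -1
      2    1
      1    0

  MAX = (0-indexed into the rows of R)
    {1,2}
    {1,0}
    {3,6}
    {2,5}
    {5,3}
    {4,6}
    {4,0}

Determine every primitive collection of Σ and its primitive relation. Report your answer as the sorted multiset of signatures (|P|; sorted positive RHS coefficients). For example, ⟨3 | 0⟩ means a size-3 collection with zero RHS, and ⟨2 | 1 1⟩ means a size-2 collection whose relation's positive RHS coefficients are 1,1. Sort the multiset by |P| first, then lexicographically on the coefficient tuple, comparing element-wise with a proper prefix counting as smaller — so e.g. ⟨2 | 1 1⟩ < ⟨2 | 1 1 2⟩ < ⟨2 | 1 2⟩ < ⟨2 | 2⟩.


Minimal non-faces — 14 found among 7 rays, 7 max cones:

  {1,5}:  v_{1} + v_{5} = 0  →  sig = ⟨2 | 0⟩
  {2,6}:  v_{2} + v_{6} = 0  →  sig = ⟨2 | 0⟩
  {0,2}:  v_{0} + v_{2} = v_{1}  →  sig = ⟨2 | 1⟩
  {0,5}:  v_{0} + v_{5} = v_{6}  →  sig = ⟨2 | 1⟩
  {0,6}:  v_{0} + v_{6} = v_{4}  →  sig = ⟨2 | 1⟩
  {1,3}:  v_{1} + v_{3} = v_{6}  →  sig = ⟨2 | 1⟩
  {1,6}:  v_{1} + v_{6} = v_{0}  →  sig = ⟨2 | 1⟩
  {2,3}:  v_{2} + v_{3} = v_{5}  →  sig = ⟨2 | 1⟩
  {2,4}:  v_{2} + v_{4} = v_{0}  →  sig = ⟨2 | 1⟩
  {5,6}:  v_{5} + v_{6} = v_{3}  →  sig = ⟨2 | 1⟩
  {0,3}:  v_{0} + v_{3} = 2·v_{6}  →  sig = ⟨2 | 2⟩
  {1,4}:  v_{1} + v_{4} = 2·v_{0}  →  sig = ⟨2 | 2⟩
  {4,5}:  v_{4} + v_{5} = 2·v_{6}  →  sig = ⟨2 | 2⟩
  {3,4}:  v_{3} + v_{4} = 3·v_{6}  →  sig = ⟨2 | 3⟩

Hence PRS(X_Σ) =
[⟨2 | 0⟩, ⟨2 | 0⟩, ⟨2 | 1⟩, ⟨2 | 1⟩, ⟨2 | 1⟩, ⟨2 | 1⟩, ⟨2 | 1⟩, ⟨2 | 1⟩, ⟨2 | 1⟩, ⟨2 | 1⟩, ⟨2 | 2⟩, ⟨2 | 2⟩, ⟨2 | 2⟩, ⟨2 | 3⟩]


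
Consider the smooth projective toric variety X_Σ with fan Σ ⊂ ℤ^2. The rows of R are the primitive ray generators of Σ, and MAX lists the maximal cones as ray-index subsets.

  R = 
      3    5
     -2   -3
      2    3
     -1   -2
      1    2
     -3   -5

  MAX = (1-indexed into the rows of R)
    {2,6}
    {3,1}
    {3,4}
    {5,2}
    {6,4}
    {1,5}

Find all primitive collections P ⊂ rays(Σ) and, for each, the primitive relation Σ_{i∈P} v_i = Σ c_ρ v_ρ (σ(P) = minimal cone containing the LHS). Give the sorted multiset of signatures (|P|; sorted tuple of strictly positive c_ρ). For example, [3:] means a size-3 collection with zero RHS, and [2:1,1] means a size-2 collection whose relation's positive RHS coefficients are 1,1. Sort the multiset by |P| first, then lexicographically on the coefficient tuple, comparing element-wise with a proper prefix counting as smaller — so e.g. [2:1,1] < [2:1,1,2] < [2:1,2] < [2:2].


The 9 primitive collections of Σ (r=6, n=2):

  P={1,6}:  v_{1} + v_{6} = 0  so sig = [2:]
  P={2,3}:  v_{2} + v_{3} = 0  so sig = [2:]
  P={4,5}:  v_{4} + v_{5} = 0  so sig = [2:]
  P={1,2}:  v_{1} + v_{2} = v_{5}  so sig = [2:1]
  P={1,4}:  v_{1} + v_{4} = v_{3}  so sig = [2:1]
  P={2,4}:  v_{2} + v_{4} = v_{6}  so sig = [2:1]
  P={3,5}:  v_{3} + v_{5} = v_{1}  so sig = [2:1]
  P={3,6}:  v_{3} + v_{6} = v_{4}  so sig = [2:1]
  P={5,6}:  v_{5} + v_{6} = v_{2}  so sig = [2:1]

Signatures (|P|; sorted positive RHS coefficients), sorted:
[[2:], [2:], [2:], [2:1], [2:1], [2:1], [2:1], [2:1], [2:1]]


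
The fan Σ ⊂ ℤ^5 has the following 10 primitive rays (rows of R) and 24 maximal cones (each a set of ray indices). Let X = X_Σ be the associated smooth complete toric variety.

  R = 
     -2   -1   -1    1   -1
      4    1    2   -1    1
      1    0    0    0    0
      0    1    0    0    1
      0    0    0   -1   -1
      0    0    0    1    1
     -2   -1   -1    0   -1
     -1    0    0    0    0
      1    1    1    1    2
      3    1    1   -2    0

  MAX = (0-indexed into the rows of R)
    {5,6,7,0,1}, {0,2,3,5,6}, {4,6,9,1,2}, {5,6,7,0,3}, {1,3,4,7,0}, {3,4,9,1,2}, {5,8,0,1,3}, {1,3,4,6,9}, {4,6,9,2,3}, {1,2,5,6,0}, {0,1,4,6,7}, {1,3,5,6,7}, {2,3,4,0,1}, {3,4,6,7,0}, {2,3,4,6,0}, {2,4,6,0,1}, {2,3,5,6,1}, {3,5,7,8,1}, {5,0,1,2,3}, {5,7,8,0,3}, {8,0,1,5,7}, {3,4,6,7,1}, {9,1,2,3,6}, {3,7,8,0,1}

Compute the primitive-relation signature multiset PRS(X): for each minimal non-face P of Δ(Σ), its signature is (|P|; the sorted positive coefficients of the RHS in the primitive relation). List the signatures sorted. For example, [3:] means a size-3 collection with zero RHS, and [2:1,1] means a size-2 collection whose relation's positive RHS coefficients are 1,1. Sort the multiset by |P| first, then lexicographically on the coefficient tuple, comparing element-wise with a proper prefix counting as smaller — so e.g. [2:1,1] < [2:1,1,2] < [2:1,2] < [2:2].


|primitive collections| = 12. Relations:

  • {2,7}:  v_{2} + v_{7} = 0  ⇒ sig = [2:]
  • {4,5}:  v_{4} + v_{5} = 0  ⇒ sig = [2:]
  • {0,9}:  v_{0} + v_{9} = v_{2} + v_{4}  ⇒ sig = [2:1,1]
  • {6,8}:  v_{6} + v_{8} = v_{5} + v_{7}  ⇒ sig = [2:1,1]
  • {8,9}:  v_{8} + v_{9} = v_{1} + v_{3}  ⇒ sig = [2:1,1]
  • {2,8}:  v_{2} + v_{8} = v_{0} + v_{1} + v_{3} + v_{5}  ⇒ sig = [2:1,1,1,1]
  • {4,8}:  v_{4} + v_{8} = v_{0} + v_{1} + v_{3} + v_{7}  ⇒ sig = [2:1,1,1,1]
  • {5,9}:  v_{5} + v_{9} = v_{1} + v_{2} + v_{3} + v_{6}  ⇒ sig = [2:1,1,1,1]
  • {7,9}:  v_{7} + v_{9} = v_{1} + v_{3} + v_{4} + v_{6}  ⇒ sig = [2:1,1,1,1]
  • {0,1,3,6}:  v_{0} + v_{1} + v_{3} + v_{6} = 0  ⇒ sig = [4:]
  • {0,1,3,5,7}:  v_{0} + v_{1} + v_{3} + v_{5} + v_{7} = v_{8}  ⇒ sig = [5:1]
  • {1,2,3,4,6}:  v_{1} + v_{2} + v_{3} + v_{4} + v_{6} = v_{9}  ⇒ sig = [5:1]

Sorted signature multiset PRS(X):
{ [2:] ×2,  [2:1,1] ×3,  [2:1,1,1,1] ×4,  [4:],  [5:1] ×2 }


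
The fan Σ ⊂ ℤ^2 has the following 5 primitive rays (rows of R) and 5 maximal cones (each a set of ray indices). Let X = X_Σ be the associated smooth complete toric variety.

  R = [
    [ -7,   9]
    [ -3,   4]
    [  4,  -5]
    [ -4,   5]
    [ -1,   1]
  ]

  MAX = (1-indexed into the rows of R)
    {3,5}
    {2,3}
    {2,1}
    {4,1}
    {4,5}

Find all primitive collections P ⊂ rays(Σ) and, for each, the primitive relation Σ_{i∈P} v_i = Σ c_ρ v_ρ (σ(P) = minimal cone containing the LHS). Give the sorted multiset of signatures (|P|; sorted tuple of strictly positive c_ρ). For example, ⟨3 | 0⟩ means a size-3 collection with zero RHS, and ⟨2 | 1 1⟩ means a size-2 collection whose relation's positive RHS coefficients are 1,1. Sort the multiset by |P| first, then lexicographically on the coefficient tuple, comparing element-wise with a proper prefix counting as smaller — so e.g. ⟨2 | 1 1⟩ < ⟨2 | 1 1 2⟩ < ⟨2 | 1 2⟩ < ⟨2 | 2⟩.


Σ has 5 primitive collections:

  P = {3,4}:  v_{3} + v_{4} = 0  →  sig = ⟨2 | 0⟩
  P = {1,3}:  v_{1} + v_{3} = v_{2}  →  sig = ⟨2 | 1⟩
  P = {2,4}:  v_{2} + v_{4} = v_{1}  →  sig = ⟨2 | 1⟩
  P = {2,5}:  v_{2} + v_{5} = v_{4}  →  sig = ⟨2 | 1⟩
  P = {1,5}:  v_{1} + v_{5} = 2·v_{4}  →  sig = ⟨2 | 2⟩

Sorted signature multiset PRS(X):
[⟨2 | 0⟩, ⟨2 | 1⟩, ⟨2 | 1⟩, ⟨2 | 1⟩, ⟨2 | 2⟩]


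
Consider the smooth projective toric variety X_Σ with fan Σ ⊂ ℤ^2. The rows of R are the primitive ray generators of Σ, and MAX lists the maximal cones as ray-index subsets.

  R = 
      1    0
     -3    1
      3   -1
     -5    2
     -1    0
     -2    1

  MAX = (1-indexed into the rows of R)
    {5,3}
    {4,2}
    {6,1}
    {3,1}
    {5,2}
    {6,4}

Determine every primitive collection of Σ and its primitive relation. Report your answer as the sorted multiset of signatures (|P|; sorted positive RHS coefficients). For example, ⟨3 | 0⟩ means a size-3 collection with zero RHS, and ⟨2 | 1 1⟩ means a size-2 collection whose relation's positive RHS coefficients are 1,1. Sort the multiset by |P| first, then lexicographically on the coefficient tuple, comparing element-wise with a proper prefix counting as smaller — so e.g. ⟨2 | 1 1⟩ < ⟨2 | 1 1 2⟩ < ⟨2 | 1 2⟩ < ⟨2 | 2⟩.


Minimal non-faces — 9 found among 6 rays, 6 max cones:

  P = {1,5}:  v_{1} + v_{5} = 0  ⟹  sig = ⟨2 | 0⟩
  P = {2,3}:  v_{2} + v_{3} = 0  ⟹  sig = ⟨2 | 0⟩
  P = {1,2}:  v_{1} + v_{2} = v_{6}  ⟹  sig = ⟨2 | 1⟩
  P = {2,6}:  v_{2} + v_{6} = v_{4}  ⟹  sig = ⟨2 | 1⟩
  P = {3,4}:  v_{3} + v_{4} = v_{6}  ⟹  sig = ⟨2 | 1⟩
  P = {3,6}:  v_{3} + v_{6} = v_{1}  ⟹  sig = ⟨2 | 1⟩
  P = {5,6}:  v_{5} + v_{6} = v_{2}  ⟹  sig = ⟨2 | 1⟩
  P = {1,4}:  v_{1} + v_{4} = 2·v_{6}  ⟹  sig = ⟨2 | 2⟩
  P = {4,5}:  v_{4} + v_{5} = 2·v_{2}  ⟹  sig = ⟨2 | 2⟩

Signatures (|P|; sorted positive RHS coefficients), sorted:
    |P|=2: 9 collections, coeffs (), (), (1), (1), (1), (1), (1), (2), (2)


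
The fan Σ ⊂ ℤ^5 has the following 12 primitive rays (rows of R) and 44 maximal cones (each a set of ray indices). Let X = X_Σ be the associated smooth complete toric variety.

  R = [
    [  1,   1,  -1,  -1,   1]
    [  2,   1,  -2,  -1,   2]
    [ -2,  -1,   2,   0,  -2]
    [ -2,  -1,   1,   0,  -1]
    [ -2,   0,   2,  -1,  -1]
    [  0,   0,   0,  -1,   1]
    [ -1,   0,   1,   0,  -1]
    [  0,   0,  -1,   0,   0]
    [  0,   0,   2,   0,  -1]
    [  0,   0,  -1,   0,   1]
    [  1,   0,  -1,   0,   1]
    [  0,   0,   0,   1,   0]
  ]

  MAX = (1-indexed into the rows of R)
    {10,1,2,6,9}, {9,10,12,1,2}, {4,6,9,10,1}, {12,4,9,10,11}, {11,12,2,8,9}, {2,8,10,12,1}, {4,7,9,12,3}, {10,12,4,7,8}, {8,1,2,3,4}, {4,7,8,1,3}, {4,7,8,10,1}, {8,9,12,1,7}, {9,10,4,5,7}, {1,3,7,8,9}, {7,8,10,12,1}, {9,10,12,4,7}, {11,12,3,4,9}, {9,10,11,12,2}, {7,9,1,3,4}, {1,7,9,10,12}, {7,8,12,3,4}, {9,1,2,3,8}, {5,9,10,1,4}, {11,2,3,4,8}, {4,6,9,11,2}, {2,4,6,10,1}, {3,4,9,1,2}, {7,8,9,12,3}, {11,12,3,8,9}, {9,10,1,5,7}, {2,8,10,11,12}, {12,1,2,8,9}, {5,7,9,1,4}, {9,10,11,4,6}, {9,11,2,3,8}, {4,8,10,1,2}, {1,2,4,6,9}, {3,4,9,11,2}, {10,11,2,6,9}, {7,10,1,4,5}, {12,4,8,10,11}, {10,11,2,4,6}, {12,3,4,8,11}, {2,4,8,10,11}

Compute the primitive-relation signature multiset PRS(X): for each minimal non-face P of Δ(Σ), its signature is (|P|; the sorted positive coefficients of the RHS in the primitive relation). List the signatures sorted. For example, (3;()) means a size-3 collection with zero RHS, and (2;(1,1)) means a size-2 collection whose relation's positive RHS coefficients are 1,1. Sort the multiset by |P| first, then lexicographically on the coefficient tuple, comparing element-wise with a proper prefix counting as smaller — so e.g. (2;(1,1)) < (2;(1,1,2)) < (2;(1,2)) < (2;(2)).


Δ(Σ) — 12 vertices, 22 min non-faces:

  P={7,11}:  v_{7} + v_{11} = 0  ⟹  sig = (2;())
  P={1,11}:  v_{1} + v_{11} = v_{2}  ⟹  sig = (2;(1))
  P={2,7}:  v_{2} + v_{7} = v_{1}  ⟹  sig = (2;(1))
  P={3,10}:  v_{3} + v_{10} = v_{4}  ⟹  sig = (2;(1))
  P={6,8}:  v_{6} + v_{8} = v_{2} + v_{4}  ⟹  sig = (2;(1,1))
  P={5,8}:  v_{5} + v_{8} = v_{1} + v_{4} + v_{7}  ⟹  sig = (2;(1,1,1))
  P={5,11}:  v_{5} + v_{11} = v_{1} + v_{4} + v_{9} + v_{10}  ⟹  sig = (2;(1,1,1,1))
  P={6,7}:  v_{6} + v_{7} = v_{1} + v_{4} + v_{9} + v_{10}  ⟹  sig = (2;(1,1,1,1))
  P={2,5}:  v_{2} + v_{5} = 2·v_{1} + v_{4} + v_{9} + v_{10}  ⟹  sig = (2;(1,1,1,2))
  P={3,5}:  v_{3} + v_{5} = v_{1} + 2·v_{4} + v_{7} + v_{9}  ⟹  sig = (2;(1,1,1,2))
  P={3,6}:  v_{3} + v_{6} = v_{2} + 2·v_{4} + v_{9}  ⟹  sig = (2;(1,1,2))
  P={6,12}:  v_{6} + v_{12} = v_{9} + 2·v_{10}  ⟹  sig = (2;(1,2))
  P={5,12}:  v_{5} + v_{12} = 2·v_{7} + v_{9} + 2·v_{10}  ⟹  sig = (2;(1,2,2))
  P={5,6}:  v_{5} + v_{6} = 2·v_{1} + 2·v_{4} + 2·v_{9} + 2·v_{10}  ⟹  sig = (2;(2,2,2,2))
  P={2,3,12}:  v_{2} + v_{3} + v_{12} = 0  ⟹  sig = (3;())
  P={8,9,10}:  v_{8} + v_{9} + v_{10} = 0  ⟹  sig = (3;())
  P={1,3,12}:  v_{1} + v_{3} + v_{12} = v_{7}  ⟹  sig = (3;(1))
  P={2,4,12}:  v_{2} + v_{4} + v_{12} = v_{10}  ⟹  sig = (3;(1))
  P={4,8,9}:  v_{4} + v_{8} + v_{9} = v_{3}  ⟹  sig = (3;(1))
  P={1,4,12}:  v_{1} + v_{4} + v_{12} = v_{7} + v_{10}  ⟹  sig = (3;(1,1))
  P={2,4,9,10}:  v_{2} + v_{4} + v_{9} + v_{10} = v_{6}  ⟹  sig = (4;(1))
  P={1,4,7,9,10}:  v_{1} + v_{4} + v_{7} + v_{9} + v_{10} = v_{5}  ⟹  sig = (5;(1))

so the primitive-relation signature multiset is
    |P|=2: 14 collections, coeffs (), (1), (1), (1), (1,1), (1,1,1), (1,1,1,1), (1,1,1,1), (1,1,1,2), (1,1,1,2), (1,1,2), (1,2), (1,2,2), (2,2,2,2)
    |P|=3: 6 collections, coeffs (), (), (1), (1), (1), (1,1)
    |P|=4: 1 collection, coeffs (1)
    |P|=5: 1 collection, coeffs (1)


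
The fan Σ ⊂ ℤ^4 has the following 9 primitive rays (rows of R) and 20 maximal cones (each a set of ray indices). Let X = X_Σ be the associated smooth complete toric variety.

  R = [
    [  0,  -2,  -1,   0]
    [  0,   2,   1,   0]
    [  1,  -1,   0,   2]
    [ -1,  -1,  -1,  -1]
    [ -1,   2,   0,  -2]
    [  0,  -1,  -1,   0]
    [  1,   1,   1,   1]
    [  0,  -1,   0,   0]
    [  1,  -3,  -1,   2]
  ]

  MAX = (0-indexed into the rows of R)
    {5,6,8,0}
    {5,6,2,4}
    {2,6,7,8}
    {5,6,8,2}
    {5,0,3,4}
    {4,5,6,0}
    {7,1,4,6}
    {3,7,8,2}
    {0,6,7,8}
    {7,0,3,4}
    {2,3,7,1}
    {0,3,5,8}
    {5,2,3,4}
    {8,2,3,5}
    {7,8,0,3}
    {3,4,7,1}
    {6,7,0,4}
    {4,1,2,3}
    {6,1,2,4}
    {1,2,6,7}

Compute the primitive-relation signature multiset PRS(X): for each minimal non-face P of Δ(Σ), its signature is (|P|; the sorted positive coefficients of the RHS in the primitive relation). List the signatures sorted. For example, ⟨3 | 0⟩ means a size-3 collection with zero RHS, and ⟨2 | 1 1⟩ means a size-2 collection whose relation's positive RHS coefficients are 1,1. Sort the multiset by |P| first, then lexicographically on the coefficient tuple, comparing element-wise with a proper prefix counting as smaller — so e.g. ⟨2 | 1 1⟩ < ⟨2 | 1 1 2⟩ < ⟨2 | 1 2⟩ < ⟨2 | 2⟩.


Primitive collections (8):

  P={0,1}:  v_{0} + v_{1} = 0  ⇒ sig = ⟨2 | 0⟩
  P={3,6}:  v_{3} + v_{6} = 0  ⇒ sig = ⟨2 | 0⟩
  P={0,2}:  v_{0} + v_{2} = v_{8}  ⇒ sig = ⟨2 | 1⟩
  P={1,8}:  v_{1} + v_{8} = v_{2}  ⇒ sig = ⟨2 | 1⟩
  P={4,8}:  v_{4} + v_{8} = v_{5}  ⇒ sig = ⟨2 | 1⟩
  P={5,7}:  v_{5} + v_{7} = v_{0}  ⇒ sig = ⟨2 | 1⟩
  P={1,5}:  v_{1} + v_{5} = v_{2} + v_{4}  ⇒ sig = ⟨2 | 1 1⟩
  P={2,4,7}:  v_{2} + v_{4} + v_{7} = 0  ⇒ sig = ⟨3 | 0⟩

Hence PRS(X_Σ) =
    |P|=2: 7 collections, coeffs (), (), (1), (1), (1), (1), (1,1)
    |P|=3: 1 collection, coeffs ()


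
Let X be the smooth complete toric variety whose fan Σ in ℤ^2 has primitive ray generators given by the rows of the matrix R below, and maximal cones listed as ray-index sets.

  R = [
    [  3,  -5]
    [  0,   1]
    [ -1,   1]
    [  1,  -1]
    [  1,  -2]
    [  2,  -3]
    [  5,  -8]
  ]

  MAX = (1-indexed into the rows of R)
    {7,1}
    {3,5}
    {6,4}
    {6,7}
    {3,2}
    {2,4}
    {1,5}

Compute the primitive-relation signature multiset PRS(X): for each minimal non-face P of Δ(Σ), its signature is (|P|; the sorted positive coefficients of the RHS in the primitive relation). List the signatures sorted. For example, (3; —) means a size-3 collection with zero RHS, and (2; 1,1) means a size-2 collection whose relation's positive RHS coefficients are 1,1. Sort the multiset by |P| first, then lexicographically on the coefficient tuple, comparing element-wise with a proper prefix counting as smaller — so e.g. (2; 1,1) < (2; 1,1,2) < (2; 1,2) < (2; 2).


|primitive collections| = 14. Relations:

  {3,4}:  v_{3} + v_{4} = 0  so sig = (2; —)
  {1,6}:  v_{1} + v_{6} = v_{7}  so sig = (2; 1)
  {2,5}:  v_{2} + v_{5} = v_{4}  so sig = (2; 1)
  {3,6}:  v_{3} + v_{6} = v_{5}  so sig = (2; 1)
  {4,5}:  v_{4} + v_{5} = v_{6}  so sig = (2; 1)
  {5,6}:  v_{5} + v_{6} = v_{1}  so sig = (2; 1)
  {1,2}:  v_{1} + v_{2} = v_{4} + v_{6}  so sig = (2; 1,1)
  {3,7}:  v_{3} + v_{7} = v_{1} + v_{5}  so sig = (2; 1,1)
  {2,7}:  v_{2} + v_{7} = v_{4} + 2·v_{6}  so sig = (2; 1,2)
  {1,3}:  v_{1} + v_{3} = 2·v_{5}  so sig = (2; 2)
  {1,4}:  v_{1} + v_{4} = 2·v_{6}  so sig = (2; 2)
  {2,6}:  v_{2} + v_{6} = 2·v_{4}  so sig = (2; 2)
  {5,7}:  v_{5} + v_{7} = 2·v_{1}  so sig = (2; 2)
  {4,7}:  v_{4} + v_{7} = 3·v_{6}  so sig = (2; 3)

Hence PRS(X_Σ) =
{ (2; —),  (2; 1) ×5,  (2; 1,1) ×2,  (2; 1,2),  (2; 2) ×4,  (2; 3) }


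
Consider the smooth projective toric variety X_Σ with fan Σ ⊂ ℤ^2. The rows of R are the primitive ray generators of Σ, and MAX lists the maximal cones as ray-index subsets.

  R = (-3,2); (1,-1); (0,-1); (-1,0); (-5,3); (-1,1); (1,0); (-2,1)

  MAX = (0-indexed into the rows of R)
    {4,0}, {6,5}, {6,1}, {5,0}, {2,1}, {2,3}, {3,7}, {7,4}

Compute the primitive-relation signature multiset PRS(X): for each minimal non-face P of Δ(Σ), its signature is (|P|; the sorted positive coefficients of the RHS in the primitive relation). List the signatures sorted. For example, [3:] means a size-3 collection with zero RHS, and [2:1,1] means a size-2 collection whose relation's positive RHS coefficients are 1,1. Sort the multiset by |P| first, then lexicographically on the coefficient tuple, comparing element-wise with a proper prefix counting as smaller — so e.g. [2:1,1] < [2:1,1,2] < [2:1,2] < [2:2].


Minimal non-faces — 20 found among 8 rays, 8 max cones:

  P = {1,5}:  v_{1} + v_{5} = 0  →  sig = [2:]
  P = {3,6}:  v_{3} + v_{6} = 0  →  sig = [2:]
  P = {0,1}:  v_{0} + v_{1} = v_{7}  →  sig = [2:1]
  P = {0,7}:  v_{0} + v_{7} = v_{4}  →  sig = [2:1]
  P = {1,3}:  v_{1} + v_{3} = v_{2}  →  sig = [2:1]
  P = {1,7}:  v_{1} + v_{7} = v_{3}  →  sig = [2:1]
  P = {2,5}:  v_{2} + v_{5} = v_{3}  →  sig = [2:1]
  P = {2,6}:  v_{2} + v_{6} = v_{1}  →  sig = [2:1]
  P = {3,5}:  v_{3} + v_{5} = v_{7}  →  sig = [2:1]
  P = {5,7}:  v_{5} + v_{7} = v_{0}  →  sig = [2:1]
  P = {6,7}:  v_{6} + v_{7} = v_{5}  →  sig = [2:1]
  P = {0,2}:  v_{0} + v_{2} = v_{3} + v_{7}  →  sig = [2:1,1]
  P = {4,6}:  v_{4} + v_{6} = v_{0} + v_{5}  →  sig = [2:1,1]
  P = {2,4}:  v_{2} + v_{4} = v_{3} + 2·v_{7}  →  sig = [2:1,2]
  P = {0,3}:  v_{0} + v_{3} = 2·v_{7}  →  sig = [2:2]
  P = {0,6}:  v_{0} + v_{6} = 2·v_{5}  →  sig = [2:2]
  P = {1,4}:  v_{1} + v_{4} = 2·v_{7}  →  sig = [2:2]
  P = {2,7}:  v_{2} + v_{7} = 2·v_{3}  →  sig = [2:2]
  P = {4,5}:  v_{4} + v_{5} = 2·v_{0}  →  sig = [2:2]
  P = {3,4}:  v_{3} + v_{4} = 3·v_{7}  →  sig = [2:3]

so the primitive-relation signature multiset is
[[2:], [2:], [2:1], [2:1], [2:1], [2:1], [2:1], [2:1], [2:1], [2:1], [2:1], [2:1,1], [2:1,1], [2:1,2], [2:2], [2:2], [2:2], [2:2], [2:2], [2:3]]


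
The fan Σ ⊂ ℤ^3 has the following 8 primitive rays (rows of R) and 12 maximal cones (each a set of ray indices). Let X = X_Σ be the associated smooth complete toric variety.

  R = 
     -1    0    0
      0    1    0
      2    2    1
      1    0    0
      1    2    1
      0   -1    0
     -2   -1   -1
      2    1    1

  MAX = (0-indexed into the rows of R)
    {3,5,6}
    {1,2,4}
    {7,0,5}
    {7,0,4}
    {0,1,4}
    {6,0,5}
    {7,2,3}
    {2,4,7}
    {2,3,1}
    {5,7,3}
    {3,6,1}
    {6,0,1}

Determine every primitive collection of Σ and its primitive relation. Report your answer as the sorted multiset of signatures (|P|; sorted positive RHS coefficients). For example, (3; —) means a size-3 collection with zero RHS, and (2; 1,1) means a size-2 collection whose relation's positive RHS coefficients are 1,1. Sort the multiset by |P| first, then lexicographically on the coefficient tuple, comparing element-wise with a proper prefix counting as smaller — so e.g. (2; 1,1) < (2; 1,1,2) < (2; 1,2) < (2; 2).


Σ has 10 primitive collections:

  P={0,3}:  v_{0} + v_{3} = 0  ⇒ sig = (2; —)
  P={1,5}:  v_{1} + v_{5} = 0  ⇒ sig = (2; —)
  P={6,7}:  v_{6} + v_{7} = 0  ⇒ sig = (2; —)
  P={0,2}:  v_{0} + v_{2} = v_{4}  ⇒ sig = (2; 1)
  P={1,7}:  v_{1} + v_{7} = v_{2}  ⇒ sig = (2; 1)
  P={2,5}:  v_{2} + v_{5} = v_{7}  ⇒ sig = (2; 1)
  P={2,6}:  v_{2} + v_{6} = v_{1}  ⇒ sig = (2; 1)
  P={3,4}:  v_{3} + v_{4} = v_{2}  ⇒ sig = (2; 1)
  P={4,5}:  v_{4} + v_{5} = v_{0} + v_{7}  ⇒ sig = (2; 1,1)
  P={4,6}:  v_{4} + v_{6} = v_{0} + v_{1}  ⇒ sig = (2; 1,1)

so the primitive-relation signature multiset is
    |P|=2: 10 collections, coeffs (), (), (), (1), (1), (1), (1), (1), (1,1), (1,1)


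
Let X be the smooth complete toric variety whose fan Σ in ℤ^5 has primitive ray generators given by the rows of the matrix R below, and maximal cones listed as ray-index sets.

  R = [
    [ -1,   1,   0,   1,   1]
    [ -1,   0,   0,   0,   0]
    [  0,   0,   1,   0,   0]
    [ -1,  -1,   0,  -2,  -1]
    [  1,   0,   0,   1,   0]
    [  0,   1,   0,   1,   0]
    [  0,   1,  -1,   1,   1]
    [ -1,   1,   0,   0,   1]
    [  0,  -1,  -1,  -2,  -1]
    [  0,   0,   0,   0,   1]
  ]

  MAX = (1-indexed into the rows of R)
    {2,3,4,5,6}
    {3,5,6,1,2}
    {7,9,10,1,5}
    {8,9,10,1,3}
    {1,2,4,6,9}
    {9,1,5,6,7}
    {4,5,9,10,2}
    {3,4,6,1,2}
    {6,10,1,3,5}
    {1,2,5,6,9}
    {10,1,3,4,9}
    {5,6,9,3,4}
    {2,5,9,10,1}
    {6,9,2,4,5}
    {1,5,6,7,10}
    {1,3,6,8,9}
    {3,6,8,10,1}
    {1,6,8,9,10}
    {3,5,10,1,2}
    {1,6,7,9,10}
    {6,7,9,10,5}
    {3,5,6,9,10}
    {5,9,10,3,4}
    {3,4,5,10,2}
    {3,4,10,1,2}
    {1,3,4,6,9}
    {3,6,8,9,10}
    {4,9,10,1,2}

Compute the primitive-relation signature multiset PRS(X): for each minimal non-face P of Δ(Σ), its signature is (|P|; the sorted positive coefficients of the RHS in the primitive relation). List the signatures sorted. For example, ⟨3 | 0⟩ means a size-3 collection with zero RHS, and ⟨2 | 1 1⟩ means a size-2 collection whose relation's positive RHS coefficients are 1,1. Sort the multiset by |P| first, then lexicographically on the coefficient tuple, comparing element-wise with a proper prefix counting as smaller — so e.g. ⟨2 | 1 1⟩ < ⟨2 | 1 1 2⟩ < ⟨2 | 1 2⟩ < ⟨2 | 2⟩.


The 14 primitive collections of Σ (r=10, n=5):

  • {3,7}:  v_{3} + v_{7} = v_{6} + v_{10}  ⇒ sig = ⟨2 | 1 1⟩
  • {4,7}:  v_{4} + v_{7} = v_{1} + v_{9}  ⇒ sig = ⟨2 | 1 1⟩
  • {5,8}:  v_{5} + v_{8} = v_{6} + v_{10}  ⇒ sig = ⟨2 | 1 1⟩
  • {2,7}:  v_{2} + v_{7} = 2·v_{1} + v_{5} + v_{9}  ⇒ sig = ⟨2 | 1 1 2⟩
  • {2,8}:  v_{2} + v_{8} = 2·v_{1} + v_{3} + v_{9}  ⇒ sig = ⟨2 | 1 1 2⟩
  • {7,8}:  v_{7} + v_{8} = v_{1} + 2·v_{6} + v_{9} + 2·v_{10}  ⇒ sig = ⟨2 | 1 1 2 2⟩
  • {4,8}:  v_{4} + v_{8} = 2·v_{1} + 2·v_{3} + 2·v_{9}  ⇒ sig = ⟨2 | 2 2 2⟩
  • {1,4,5}:  v_{1} + v_{4} + v_{5} = v_{2}  ⇒ sig = ⟨3 | 1⟩
  • {2,3,9}:  v_{2} + v_{3} + v_{9} = v_{4}  ⇒ sig = ⟨3 | 1⟩
  • {2,6,10}:  v_{2} + v_{6} + v_{10} = v_{1}  ⇒ sig = ⟨3 | 1⟩
  • {4,6,10}:  v_{4} + v_{6} + v_{10} = v_{1} + v_{3} + v_{9}  ⇒ sig = ⟨3 | 1 1 1⟩
  • {1,3,5,9}:  v_{1} + v_{3} + v_{5} + v_{9} = 0  ⇒ sig = ⟨4 | 0⟩
  • {1,3,6,9,10}:  v_{1} + v_{3} + v_{6} + v_{9} + v_{10} = v_{8}  ⇒ sig = ⟨5 | 1⟩
  • {1,5,6,9,10}:  v_{1} + v_{5} + v_{6} + v_{9} + v_{10} = v_{7}  ⇒ sig = ⟨5 | 1⟩

Sorted signature multiset PRS(X):
{ ⟨2 | 1 1⟩ ×3,  ⟨2 | 1 1 2⟩ ×2,  ⟨2 | 1 1 2 2⟩,  ⟨2 | 2 2 2⟩,  ⟨3 | 1⟩ ×3,  ⟨3 | 1 1 1⟩,  ⟨4 | 0⟩,  ⟨5 | 1⟩ ×2 }


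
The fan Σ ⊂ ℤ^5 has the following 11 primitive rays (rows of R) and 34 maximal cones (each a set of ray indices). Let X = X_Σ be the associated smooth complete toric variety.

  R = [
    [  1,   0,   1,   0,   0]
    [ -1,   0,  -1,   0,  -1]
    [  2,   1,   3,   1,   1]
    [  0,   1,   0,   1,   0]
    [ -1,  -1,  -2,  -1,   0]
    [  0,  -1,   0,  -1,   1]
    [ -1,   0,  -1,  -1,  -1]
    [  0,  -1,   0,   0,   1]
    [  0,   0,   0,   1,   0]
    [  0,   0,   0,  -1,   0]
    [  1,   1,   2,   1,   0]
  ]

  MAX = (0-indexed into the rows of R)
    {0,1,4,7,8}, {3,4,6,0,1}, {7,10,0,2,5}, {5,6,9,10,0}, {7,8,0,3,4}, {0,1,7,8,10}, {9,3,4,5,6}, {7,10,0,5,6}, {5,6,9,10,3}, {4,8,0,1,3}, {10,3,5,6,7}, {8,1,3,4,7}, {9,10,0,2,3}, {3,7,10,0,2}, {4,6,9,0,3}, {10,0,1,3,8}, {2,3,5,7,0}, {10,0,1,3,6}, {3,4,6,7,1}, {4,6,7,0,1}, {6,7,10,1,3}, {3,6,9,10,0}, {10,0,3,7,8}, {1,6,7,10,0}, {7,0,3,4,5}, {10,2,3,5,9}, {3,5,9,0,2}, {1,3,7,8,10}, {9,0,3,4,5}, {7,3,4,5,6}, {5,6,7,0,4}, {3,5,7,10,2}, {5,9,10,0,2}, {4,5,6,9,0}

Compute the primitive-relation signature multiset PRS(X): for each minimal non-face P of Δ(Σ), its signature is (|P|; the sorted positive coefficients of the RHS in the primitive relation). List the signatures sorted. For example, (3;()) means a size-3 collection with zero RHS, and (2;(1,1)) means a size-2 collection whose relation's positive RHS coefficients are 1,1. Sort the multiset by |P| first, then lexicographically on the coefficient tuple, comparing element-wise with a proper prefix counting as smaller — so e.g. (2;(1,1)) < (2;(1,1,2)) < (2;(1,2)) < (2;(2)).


|primitive collections| = 15. Relations:

  P={4,10}:  v_{4} + v_{10} = 0  so sig = (2;())
  P={8,9}:  v_{8} + v_{9} = 0  so sig = (2;())
  P={1,2}:  v_{1} + v_{2} = v_{10}  so sig = (2;(1))
  P={1,9}:  v_{1} + v_{9} = v_{6}  so sig = (2;(1))
  P={5,8}:  v_{5} + v_{8} = v_{7}  so sig = (2;(1))
  P={6,8}:  v_{6} + v_{8} = v_{1}  so sig = (2;(1))
  P={7,9}:  v_{7} + v_{9} = v_{5}  so sig = (2;(1))
  P={1,5}:  v_{1} + v_{5} = v_{6} + v_{7}  so sig = (2;(1,1))
  P={2,6}:  v_{2} + v_{6} = v_{9} + v_{10}  so sig = (2;(1,1))
  P={2,4}:  v_{2} + v_{4} = v_{0} + v_{3} + v_{5}  so sig = (2;(1,1,1))
  P={2,8}:  v_{2} + v_{8} = v_{0} + v_{3} + v_{7} + v_{10}  so sig = (2;(1,1,1,1))
  P={0,3,6,7}:  v_{0} + v_{3} + v_{6} + v_{7} = 0  so sig = (4;())
  P={0,1,3,7}:  v_{0} + v_{1} + v_{3} + v_{7} = v_{8}  so sig = (4;(1))
  P={0,3,5,6}:  v_{0} + v_{3} + v_{5} + v_{6} = v_{9}  so sig = (4;(1))
  P={0,3,5,10}:  v_{0} + v_{3} + v_{5} + v_{10} = v_{2}  so sig = (4;(1))

so the primitive-relation signature multiset is
    |P|=2: 11 collections, coeffs (), (), (1), (1), (1), (1), (1), (1,1), (1,1), (1,1,1), (1,1,1,1)
    |P|=4: 4 collections, coeffs (), (1), (1), (1)


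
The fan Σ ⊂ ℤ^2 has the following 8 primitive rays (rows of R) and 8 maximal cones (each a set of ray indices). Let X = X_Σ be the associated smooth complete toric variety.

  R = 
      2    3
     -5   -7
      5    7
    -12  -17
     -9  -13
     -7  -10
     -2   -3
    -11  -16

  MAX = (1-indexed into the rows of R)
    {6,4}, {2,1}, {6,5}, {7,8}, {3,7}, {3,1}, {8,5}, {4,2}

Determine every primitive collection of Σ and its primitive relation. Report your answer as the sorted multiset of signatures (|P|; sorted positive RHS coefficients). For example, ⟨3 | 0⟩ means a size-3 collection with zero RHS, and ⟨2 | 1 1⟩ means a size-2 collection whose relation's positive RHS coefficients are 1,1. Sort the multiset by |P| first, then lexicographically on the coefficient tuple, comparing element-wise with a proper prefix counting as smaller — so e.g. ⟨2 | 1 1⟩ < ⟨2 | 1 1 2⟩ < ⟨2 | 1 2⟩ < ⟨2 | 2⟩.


Minimal non-faces — 20 found among 8 rays, 8 max cones:

  P = {1,7}:  v_{1} + v_{7} = 0 ; sig = ⟨2 | 0⟩
  P = {2,3}:  v_{2} + v_{3} = 0 ; sig = ⟨2 | 0⟩
  P = {1,5}:  v_{1} + v_{5} = v_{6} ; sig = ⟨2 | 1⟩
  P = {1,6}:  v_{1} + v_{6} = v_{2} ; sig = ⟨2 | 1⟩
  P = {1,8}:  v_{1} + v_{8} = v_{5} ; sig = ⟨2 | 1⟩
  P = {2,6}:  v_{2} + v_{6} = v_{4} ; sig = ⟨2 | 1⟩
  P = {2,7}:  v_{2} + v_{7} = v_{6} ; sig = ⟨2 | 1⟩
  P = {3,4}:  v_{3} + v_{4} = v_{6} ; sig = ⟨2 | 1⟩
  P = {3,6}:  v_{3} + v_{6} = v_{7} ; sig = ⟨2 | 1⟩
  P = {5,7}:  v_{5} + v_{7} = v_{8} ; sig = ⟨2 | 1⟩
  P = {6,7}:  v_{6} + v_{7} = v_{5} ; sig = ⟨2 | 1⟩
  P = {2,8}:  v_{2} + v_{8} = v_{5} + v_{6} ; sig = ⟨2 | 1 1⟩
  P = {4,8}:  v_{4} + v_{8} = v_{5} + 2·v_{6} ; sig = ⟨2 | 1 2⟩
  P = {1,4}:  v_{1} + v_{4} = 2·v_{2} ; sig = ⟨2 | 2⟩
  P = {2,5}:  v_{2} + v_{5} = 2·v_{6} ; sig = ⟨2 | 2⟩
  P = {3,5}:  v_{3} + v_{5} = 2·v_{7} ; sig = ⟨2 | 2⟩
  P = {4,7}:  v_{4} + v_{7} = 2·v_{6} ; sig = ⟨2 | 2⟩
  P = {6,8}:  v_{6} + v_{8} = 2·v_{5} ; sig = ⟨2 | 2⟩
  P = {3,8}:  v_{3} + v_{8} = 3·v_{7} ; sig = ⟨2 | 3⟩
  P = {4,5}:  v_{4} + v_{5} = 3·v_{6} ; sig = ⟨2 | 3⟩

Sorted signature multiset PRS(X):
{ ⟨2 | 0⟩ ×2,  ⟨2 | 1⟩ ×9,  ⟨2 | 1 1⟩,  ⟨2 | 1 2⟩,  ⟨2 | 2⟩ ×5,  ⟨2 | 3⟩ ×2 }


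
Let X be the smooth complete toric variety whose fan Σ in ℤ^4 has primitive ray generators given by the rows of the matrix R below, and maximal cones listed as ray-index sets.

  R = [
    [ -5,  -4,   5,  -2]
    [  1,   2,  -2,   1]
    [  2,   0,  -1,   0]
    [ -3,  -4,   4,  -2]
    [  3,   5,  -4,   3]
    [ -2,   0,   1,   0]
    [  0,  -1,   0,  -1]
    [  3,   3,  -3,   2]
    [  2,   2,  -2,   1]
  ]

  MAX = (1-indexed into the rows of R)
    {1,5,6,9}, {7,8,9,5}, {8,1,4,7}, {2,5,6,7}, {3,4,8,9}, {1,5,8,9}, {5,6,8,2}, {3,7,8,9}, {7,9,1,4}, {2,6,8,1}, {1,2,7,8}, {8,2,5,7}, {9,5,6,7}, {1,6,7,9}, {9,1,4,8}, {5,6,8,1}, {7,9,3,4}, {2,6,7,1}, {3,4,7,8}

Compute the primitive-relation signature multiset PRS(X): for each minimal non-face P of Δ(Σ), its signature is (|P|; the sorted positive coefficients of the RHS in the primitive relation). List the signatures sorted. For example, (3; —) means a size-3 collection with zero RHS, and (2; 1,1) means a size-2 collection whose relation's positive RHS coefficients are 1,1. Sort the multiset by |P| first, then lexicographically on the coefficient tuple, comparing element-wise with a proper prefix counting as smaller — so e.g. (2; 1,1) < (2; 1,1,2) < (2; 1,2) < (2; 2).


Primitive collections (14):

  {3,6}:  v_{3} + v_{6} = 0 ; sig = (2; —)
  {1,3}:  v_{1} + v_{3} = v_{4} ; sig = (2; 1)
  {4,6}:  v_{4} + v_{6} = v_{1} ; sig = (2; 1)
  {2,3}:  v_{2} + v_{3} = v_{7} + v_{8} ; sig = (2; 1,1)
  {2,9}:  v_{2} + v_{9} = v_{5} + v_{7} ; sig = (2; 1,1)
  {3,5}:  v_{3} + v_{5} = v_{8} + v_{9} ; sig = (2; 1,1)
  {2,4}:  v_{2} + v_{4} = v_{1} + v_{7} + v_{8} ; sig = (2; 1,1,1)
  {4,5}:  v_{4} + v_{5} = v_{1} + v_{8} + v_{9} ; sig = (2; 1,1,1)
  {1,5,7}:  v_{1} + v_{5} + v_{7} = v_{6} ; sig = (3; 1)
  {6,7,8}:  v_{6} + v_{7} + v_{8} = v_{2} ; sig = (3; 1)
  {6,8,9}:  v_{6} + v_{8} + v_{9} = v_{5} ; sig = (3; 1)
  {1,2,5}:  v_{1} + v_{2} + v_{5} = 2·v_{6} + v_{8} ; sig = (3; 1,2)
  {1,7,8,9}:  v_{1} + v_{7} + v_{8} + v_{9} = 0 ; sig = (4; —)
  {4,7,8,9}:  v_{4} + v_{7} + v_{8} + v_{9} = v_{3} ; sig = (4; 1)

so the primitive-relation signature multiset is
    |P|=2: 8 collections, coeffs (), (1), (1), (1,1), (1,1), (1,1), (1,1,1), (1,1,1)
    |P|=3: 4 collections, coeffs (1), (1), (1), (1,2)
    |P|=4: 2 collections, coeffs (), (1)


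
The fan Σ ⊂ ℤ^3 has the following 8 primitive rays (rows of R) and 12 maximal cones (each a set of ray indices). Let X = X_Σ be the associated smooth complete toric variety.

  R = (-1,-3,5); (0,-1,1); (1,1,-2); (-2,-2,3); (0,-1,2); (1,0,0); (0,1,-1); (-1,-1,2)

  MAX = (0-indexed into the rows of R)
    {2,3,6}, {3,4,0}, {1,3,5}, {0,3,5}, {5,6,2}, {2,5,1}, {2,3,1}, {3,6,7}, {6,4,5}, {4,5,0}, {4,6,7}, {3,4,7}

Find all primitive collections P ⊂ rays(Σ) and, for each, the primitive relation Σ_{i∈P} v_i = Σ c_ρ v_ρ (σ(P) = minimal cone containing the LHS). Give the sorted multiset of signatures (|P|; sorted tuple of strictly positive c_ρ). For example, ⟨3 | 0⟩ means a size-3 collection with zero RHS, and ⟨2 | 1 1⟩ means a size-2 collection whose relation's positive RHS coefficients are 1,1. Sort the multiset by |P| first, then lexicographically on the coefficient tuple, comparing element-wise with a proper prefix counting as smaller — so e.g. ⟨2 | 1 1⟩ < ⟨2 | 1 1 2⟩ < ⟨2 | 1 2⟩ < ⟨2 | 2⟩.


The 14 primitive collections of Σ (r=8, n=3):

  • {1,6}:  v_{1} + v_{6} = 0  →  sig = ⟨2 | 0⟩
  • {2,7}:  v_{2} + v_{7} = 0  →  sig = ⟨2 | 0⟩
  • {2,4}:  v_{2} + v_{4} = v_{5}  →  sig = ⟨2 | 1⟩
  • {5,7}:  v_{5} + v_{7} = v_{4}  →  sig = ⟨2 | 1⟩
  • {0,6}:  v_{0} + v_{6} = v_{4} + v_{7}  →  sig = ⟨2 | 1 1⟩
  • {1,7}:  v_{1} + v_{7} = v_{3} + v_{5}  →  sig = ⟨2 | 1 1⟩
  • {0,2}:  v_{0} + v_{2} = v_{3} + 2·v_{5}  →  sig = ⟨2 | 1 2⟩
  • {0,7}:  v_{0} + v_{7} = v_{3} + 2·v_{4}  →  sig = ⟨2 | 1 2⟩
  • {1,4}:  v_{1} + v_{4} = v_{3} + 2·v_{5}  →  sig = ⟨2 | 1 2⟩
  • {0,1}:  v_{0} + v_{1} = 2·v_{3} + 3·v_{5}  →  sig = ⟨2 | 2 3⟩
  • {2,3,5}:  v_{2} + v_{3} + v_{5} = v_{1}  →  sig = ⟨3 | 1⟩
  • {3,4,5}:  v_{3} + v_{4} + v_{5} = v_{0}  →  sig = ⟨3 | 1⟩
  • {3,5,6}:  v_{3} + v_{5} + v_{6} = v_{7}  →  sig = ⟨3 | 1⟩
  • {3,4,6}:  v_{3} + v_{4} + v_{6} = 2·v_{7}  →  sig = ⟨3 | 2⟩

Signatures (|P|; sorted positive RHS coefficients), sorted:
    |P|=2: 10 collections, coeffs (), (), (1), (1), (1,1), (1,1), (1,2), (1,2), (1,2), (2,3)
    |P|=3: 4 collections, coeffs (1), (1), (1), (2)


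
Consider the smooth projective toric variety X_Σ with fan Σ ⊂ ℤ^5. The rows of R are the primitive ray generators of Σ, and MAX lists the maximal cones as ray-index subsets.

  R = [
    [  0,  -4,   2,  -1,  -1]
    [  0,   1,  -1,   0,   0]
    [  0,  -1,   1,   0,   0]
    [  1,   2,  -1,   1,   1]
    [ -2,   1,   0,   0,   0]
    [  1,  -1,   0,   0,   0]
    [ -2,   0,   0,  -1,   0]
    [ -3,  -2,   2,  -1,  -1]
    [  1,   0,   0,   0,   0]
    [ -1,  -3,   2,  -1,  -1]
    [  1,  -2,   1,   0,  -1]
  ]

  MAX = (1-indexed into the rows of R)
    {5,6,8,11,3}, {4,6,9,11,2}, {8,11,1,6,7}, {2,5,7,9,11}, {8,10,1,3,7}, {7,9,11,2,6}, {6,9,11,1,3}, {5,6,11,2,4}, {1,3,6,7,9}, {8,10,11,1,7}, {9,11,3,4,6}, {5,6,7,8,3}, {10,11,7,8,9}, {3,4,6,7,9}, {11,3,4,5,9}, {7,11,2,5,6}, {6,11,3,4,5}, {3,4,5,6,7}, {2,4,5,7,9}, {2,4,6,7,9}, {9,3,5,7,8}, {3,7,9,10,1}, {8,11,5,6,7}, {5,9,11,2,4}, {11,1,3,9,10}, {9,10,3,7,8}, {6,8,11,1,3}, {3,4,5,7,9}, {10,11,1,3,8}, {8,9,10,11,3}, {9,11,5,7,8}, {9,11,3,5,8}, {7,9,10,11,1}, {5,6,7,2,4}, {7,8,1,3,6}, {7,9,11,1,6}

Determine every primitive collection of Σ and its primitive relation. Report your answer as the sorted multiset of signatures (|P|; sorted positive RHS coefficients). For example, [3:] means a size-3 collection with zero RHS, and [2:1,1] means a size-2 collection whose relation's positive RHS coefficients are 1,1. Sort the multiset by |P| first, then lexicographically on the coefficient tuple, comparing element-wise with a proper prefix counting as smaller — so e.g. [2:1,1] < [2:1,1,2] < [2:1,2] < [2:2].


The 15 primitive collections of Σ (r=11, n=5):

  P = {2,3}:  v_{2} + v_{3} = 0  →  sig = [2:]
  P = {4,10}:  v_{4} + v_{10} = v_{3}  →  sig = [2:1]
  P = {5,10}:  v_{5} + v_{10} = v_{8}  →  sig = [2:1]
  P = {6,10}:  v_{6} + v_{10} = v_{1}  →  sig = [2:1]
  P = {1,4}:  v_{1} + v_{4} = v_{3} + v_{6}  →  sig = [2:1,1]
  P = {1,5}:  v_{1} + v_{5} = v_{6} + v_{8}  →  sig = [2:1,1]
  P = {2,10}:  v_{2} + v_{10} = v_{7} + v_{11}  →  sig = [2:1,1]
  P = {4,8}:  v_{4} + v_{8} = v_{3} + v_{5}  →  sig = [2:1,1]
  P = {1,2}:  v_{1} + v_{2} = v_{6} + v_{7} + v_{11}  →  sig = [2:1,1,1]
  P = {2,8}:  v_{2} + v_{8} = v_{5} + v_{7} + v_{11}  →  sig = [2:1,1,1]
  P = {4,7,11}:  v_{4} + v_{7} + v_{11} = 0  →  sig = [3:]
  P = {5,6,9}:  v_{5} + v_{6} + v_{9} = 0  →  sig = [3:]
  P = {3,7,11}:  v_{3} + v_{7} + v_{11} = v_{10}  →  sig = [3:1]
  P = {6,8,9}:  v_{6} + v_{8} + v_{9} = v_{10}  →  sig = [3:1]
  P = {1,8,9}:  v_{1} + v_{8} + v_{9} = 2·v_{10}  →  sig = [3:2]

Sorted signature multiset PRS(X):
    [2:]
    [2:1]
    [2:1]
    [2:1]
    [2:1,1]
    [2:1,1]
    [2:1,1]
    [2:1,1]
    [2:1,1,1]
    [2:1,1,1]
    [3:]
    [3:]
    [3:1]
    [3:1]
    [3:2]


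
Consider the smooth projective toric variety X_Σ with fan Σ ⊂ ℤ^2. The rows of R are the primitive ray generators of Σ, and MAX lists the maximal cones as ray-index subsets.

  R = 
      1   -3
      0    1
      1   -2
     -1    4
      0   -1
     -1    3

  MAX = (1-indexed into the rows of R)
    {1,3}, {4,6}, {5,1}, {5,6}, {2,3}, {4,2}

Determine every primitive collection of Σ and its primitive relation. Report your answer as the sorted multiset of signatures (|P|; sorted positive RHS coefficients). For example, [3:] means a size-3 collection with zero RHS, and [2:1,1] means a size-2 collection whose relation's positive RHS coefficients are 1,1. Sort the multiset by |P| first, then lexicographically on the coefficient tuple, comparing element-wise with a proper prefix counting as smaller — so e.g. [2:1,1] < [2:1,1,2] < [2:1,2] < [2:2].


The 9 primitive collections of Σ (r=6, n=2):

  • {1,6}:  v_{1} + v_{6} = 0 ; sig = [2:]
  • {2,5}:  v_{2} + v_{5} = 0 ; sig = [2:]
  • {1,2}:  v_{1} + v_{2} = v_{3} ; sig = [2:1]
  • {1,4}:  v_{1} + v_{4} = v_{2} ; sig = [2:1]
  • {2,6}:  v_{2} + v_{6} = v_{4} ; sig = [2:1]
  • {3,5}:  v_{3} + v_{5} = v_{1} ; sig = [2:1]
  • {3,6}:  v_{3} + v_{6} = v_{2} ; sig = [2:1]
  • {4,5}:  v_{4} + v_{5} = v_{6} ; sig = [2:1]
  • {3,4}:  v_{3} + v_{4} = 2·v_{2} ; sig = [2:2]

Sorted signature multiset PRS(X):
[[2:], [2:], [2:1], [2:1], [2:1], [2:1], [2:1], [2:1], [2:2]]


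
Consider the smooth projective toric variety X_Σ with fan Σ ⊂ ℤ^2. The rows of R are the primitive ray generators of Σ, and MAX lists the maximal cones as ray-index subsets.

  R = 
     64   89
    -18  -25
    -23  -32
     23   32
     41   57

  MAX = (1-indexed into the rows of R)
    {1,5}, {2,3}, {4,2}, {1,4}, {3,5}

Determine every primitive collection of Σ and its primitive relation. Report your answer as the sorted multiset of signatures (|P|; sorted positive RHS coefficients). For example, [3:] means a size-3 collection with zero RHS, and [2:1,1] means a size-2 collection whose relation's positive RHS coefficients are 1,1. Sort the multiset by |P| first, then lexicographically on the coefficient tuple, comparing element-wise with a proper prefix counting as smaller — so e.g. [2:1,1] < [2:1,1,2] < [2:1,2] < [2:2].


Δ(Σ) — 5 vertices, 5 min non-faces:

  {3,4}:  v_{3} + v_{4} = 0  so sig = [2:]
  {1,3}:  v_{1} + v_{3} = v_{5}  so sig = [2:1]
  {2,5}:  v_{2} + v_{5} = v_{4}  so sig = [2:1]
  {4,5}:  v_{4} + v_{5} = v_{1}  so sig = [2:1]
  {1,2}:  v_{1} + v_{2} = 2·v_{4}  so sig = [2:2]

Sorted signature multiset PRS(X):
    [2:]
    [2:1]
    [2:1]
    [2:1]
    [2:2]
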